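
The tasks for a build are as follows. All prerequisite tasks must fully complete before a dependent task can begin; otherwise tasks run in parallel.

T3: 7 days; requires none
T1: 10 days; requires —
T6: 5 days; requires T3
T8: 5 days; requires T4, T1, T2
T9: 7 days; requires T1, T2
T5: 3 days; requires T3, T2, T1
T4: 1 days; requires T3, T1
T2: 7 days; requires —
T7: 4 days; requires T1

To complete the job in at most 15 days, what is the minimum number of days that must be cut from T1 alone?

Current finish: 17 days; target: 15.
T1 is on every critical path, so each day cut from T1 cuts the finish by one (this holds down to a finish of 14).
Need 17 − 15 = 2 days off T1 → T1 becomes 8 days, finish becomes 15.

2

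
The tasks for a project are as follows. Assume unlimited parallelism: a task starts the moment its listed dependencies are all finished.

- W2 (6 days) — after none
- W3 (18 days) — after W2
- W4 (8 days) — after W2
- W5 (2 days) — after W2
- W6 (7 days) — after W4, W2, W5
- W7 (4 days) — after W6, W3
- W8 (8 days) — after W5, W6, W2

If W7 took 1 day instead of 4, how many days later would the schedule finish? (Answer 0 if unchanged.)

0

As given, the longest chain is W2→W4→W6→W8 = 6+8+7+8 = 29, so the finish is 29 days.
W7 has 1 day of float (longest path through it is 28).
The critical path is still W2→W4→W6→W8; finish is now 29 days.
Change in finish: 29 − 29 = +0 days.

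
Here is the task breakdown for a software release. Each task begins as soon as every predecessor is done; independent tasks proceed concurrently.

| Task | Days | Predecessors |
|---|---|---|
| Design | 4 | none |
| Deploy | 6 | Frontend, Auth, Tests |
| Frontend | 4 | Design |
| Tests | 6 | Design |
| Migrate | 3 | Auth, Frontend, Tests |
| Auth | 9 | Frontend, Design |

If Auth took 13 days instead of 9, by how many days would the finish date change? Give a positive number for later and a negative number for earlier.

4

Baseline: Design→Frontend→Auth→Deploy = 4+4+9+6 = 23 → 23 days.
Auth is on the critical path; changing it to 13 makes that path 27 days.
The critical path is still Design→Frontend→Auth→Deploy; finish is now 27 days.
Change in finish: 27 − 23 = +4 days.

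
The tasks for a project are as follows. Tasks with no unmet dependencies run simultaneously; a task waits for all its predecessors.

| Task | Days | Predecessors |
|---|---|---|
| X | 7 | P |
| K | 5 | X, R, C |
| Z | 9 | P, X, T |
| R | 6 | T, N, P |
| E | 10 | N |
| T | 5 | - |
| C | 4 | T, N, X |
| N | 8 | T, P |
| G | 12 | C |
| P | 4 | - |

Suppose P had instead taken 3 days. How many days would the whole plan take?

29

The binding path is T→N→C→G = 5+8+4+12 = 29; finish at 29 days.
P has 1 day of float (longest path through it is 28).
The critical path is still T→N→C→G; finish is now 29 days.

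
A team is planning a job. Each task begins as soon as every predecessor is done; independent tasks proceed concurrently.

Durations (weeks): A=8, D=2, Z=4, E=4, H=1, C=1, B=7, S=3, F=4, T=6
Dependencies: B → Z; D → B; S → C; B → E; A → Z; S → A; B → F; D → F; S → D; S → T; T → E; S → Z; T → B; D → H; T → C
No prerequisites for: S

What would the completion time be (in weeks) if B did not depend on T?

16

With the dependency in place, S→T→B→F = 3+6+7+4 = 20 sets the finish at 20 weeks.
Without T→B, B's earliest start moves from 9 to 5.
New critical path: S→D→B→F = 3+2+7+4 = 16 ⇒ 16 weeks.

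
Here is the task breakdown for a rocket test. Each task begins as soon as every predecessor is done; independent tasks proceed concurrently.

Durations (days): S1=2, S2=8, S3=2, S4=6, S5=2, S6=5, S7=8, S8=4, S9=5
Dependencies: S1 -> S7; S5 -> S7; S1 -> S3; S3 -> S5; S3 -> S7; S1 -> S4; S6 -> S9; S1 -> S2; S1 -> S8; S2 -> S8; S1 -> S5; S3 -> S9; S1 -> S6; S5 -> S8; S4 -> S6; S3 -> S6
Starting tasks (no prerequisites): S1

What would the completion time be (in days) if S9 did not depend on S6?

14

With the dependency in place, S1→S4→S6→S9 = 2+6+5+5 = 18 sets the finish at 18 days.
Without S6→S9, S9's earliest start moves from 13 to 4.
The longest chain is now S1→S2→S8 = 2+8+4 = 14, so the schedule takes 14 days.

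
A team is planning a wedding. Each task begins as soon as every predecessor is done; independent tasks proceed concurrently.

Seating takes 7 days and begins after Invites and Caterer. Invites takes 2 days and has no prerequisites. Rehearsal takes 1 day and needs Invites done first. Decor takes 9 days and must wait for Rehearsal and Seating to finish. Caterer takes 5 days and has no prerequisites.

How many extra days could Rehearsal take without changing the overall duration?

Critical path: Caterer→Seating→Decor = 5+7+9 = 21, so the finish is 21 days.
Rehearsal finishes as early as 3 and must finish by 12.
Float = 21 − 12 = 9.

9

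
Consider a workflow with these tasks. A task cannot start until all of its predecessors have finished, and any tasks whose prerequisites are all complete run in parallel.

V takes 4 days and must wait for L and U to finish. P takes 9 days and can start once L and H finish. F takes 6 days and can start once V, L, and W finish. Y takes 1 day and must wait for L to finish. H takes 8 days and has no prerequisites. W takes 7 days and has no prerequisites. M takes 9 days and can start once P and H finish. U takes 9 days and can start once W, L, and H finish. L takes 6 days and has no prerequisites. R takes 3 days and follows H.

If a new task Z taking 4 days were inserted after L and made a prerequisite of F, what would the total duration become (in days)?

27

Originally the workflow takes 27 days.
With Z inserted, F now waits for max(V, L, W, Z).
New critical path: H→U→V→F = 8+9+4+6 = 27 ⇒ 27 days.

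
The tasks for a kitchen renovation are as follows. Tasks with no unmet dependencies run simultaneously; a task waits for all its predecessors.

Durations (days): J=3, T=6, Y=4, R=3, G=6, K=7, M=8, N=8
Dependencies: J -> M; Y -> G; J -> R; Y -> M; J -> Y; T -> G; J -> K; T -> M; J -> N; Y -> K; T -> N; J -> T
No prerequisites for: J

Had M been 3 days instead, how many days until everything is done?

Actual critical path: J→T→M = 3+6+8 = 17 ⇒ 17 days.
M is on the critical path; changing it to 3 makes that path 12 days.
The binding chain switches to J→T→N = 3+6+8 = 17; finish 17 days.

17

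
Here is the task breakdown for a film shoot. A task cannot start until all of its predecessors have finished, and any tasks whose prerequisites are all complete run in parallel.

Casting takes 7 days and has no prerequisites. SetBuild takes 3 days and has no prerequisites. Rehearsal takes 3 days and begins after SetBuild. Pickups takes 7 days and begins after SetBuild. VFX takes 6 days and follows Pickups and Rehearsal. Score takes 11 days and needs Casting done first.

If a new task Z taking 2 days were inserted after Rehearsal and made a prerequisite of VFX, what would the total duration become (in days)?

Originally the plan takes 18 days.
With Z inserted, VFX now waits for max(Pickups, Rehearsal, Z).
New critical path: Casting→Score = 7+11 = 18 ⇒ 18 days.

18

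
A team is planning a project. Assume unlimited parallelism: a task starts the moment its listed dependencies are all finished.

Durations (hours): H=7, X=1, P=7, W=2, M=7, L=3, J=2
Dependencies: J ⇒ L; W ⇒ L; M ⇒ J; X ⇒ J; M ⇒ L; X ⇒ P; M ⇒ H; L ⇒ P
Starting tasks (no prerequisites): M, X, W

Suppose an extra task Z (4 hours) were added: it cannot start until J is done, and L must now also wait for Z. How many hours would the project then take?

Originally the project takes 19 hours.
With Z inserted, L now waits for max(J, M, W, Z).
New critical path: M→J→Z→L→P = 7+2+4+3+7 = 23 ⇒ 23 hours.

23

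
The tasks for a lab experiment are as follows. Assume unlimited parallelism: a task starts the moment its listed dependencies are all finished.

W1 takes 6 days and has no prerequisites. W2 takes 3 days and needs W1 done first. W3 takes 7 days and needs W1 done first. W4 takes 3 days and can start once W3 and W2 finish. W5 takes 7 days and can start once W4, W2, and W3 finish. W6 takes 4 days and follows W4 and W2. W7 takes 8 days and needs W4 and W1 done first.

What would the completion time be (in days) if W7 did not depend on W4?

23

Original critical path: W1→W3→W4→W7 = 6+7+3+8 = 24 ⇒ 24 days.
Without W4→W7, W7's earliest start moves from 16 to 6.
After: W1→W3→W4→W5 = 6+7+3+7 = 23 → 23 days.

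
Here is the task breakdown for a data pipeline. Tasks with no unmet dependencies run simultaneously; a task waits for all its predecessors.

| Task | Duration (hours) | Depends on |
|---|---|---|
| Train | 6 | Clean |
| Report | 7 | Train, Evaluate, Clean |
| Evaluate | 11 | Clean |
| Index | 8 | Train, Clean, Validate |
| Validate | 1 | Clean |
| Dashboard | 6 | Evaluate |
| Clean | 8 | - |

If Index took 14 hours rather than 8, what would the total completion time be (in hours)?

28

The binding path is Clean→Evaluate→Report = 8+11+7 = 26; finish at 26 hours.
Index has 4 hours of float (longest path through it is 22).
The binding chain switches to Clean→Train→Index = 8+6+14 = 28; finish 28 hours.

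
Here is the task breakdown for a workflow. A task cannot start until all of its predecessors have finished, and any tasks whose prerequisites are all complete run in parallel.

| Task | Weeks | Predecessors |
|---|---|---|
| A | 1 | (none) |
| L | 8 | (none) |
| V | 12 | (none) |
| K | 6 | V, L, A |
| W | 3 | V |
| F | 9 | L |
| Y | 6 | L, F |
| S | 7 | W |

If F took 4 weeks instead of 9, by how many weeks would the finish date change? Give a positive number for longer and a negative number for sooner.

-1

As given, the longest chain is L→F→Y = 8+9+6 = 23, so the finish is 23 weeks.
F is on the critical path; changing it to 4 makes that path 18 weeks.
The binding chain switches to V→W→S = 12+3+7 = 22; finish 22 weeks.
Change in finish: 22 − 23 = -1 weeks.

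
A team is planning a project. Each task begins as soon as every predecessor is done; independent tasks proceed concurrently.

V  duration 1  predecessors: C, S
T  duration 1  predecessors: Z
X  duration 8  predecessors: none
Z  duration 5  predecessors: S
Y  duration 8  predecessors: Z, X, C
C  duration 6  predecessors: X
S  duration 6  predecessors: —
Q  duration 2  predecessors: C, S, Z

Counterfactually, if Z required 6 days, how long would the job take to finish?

Actual critical path: X→C→Y = 8+6+8 = 22 ⇒ 22 days.
The longest path through Z is only 19 days, so Z has float 3.
No other chain overtakes it, so the finish is 22 days.

22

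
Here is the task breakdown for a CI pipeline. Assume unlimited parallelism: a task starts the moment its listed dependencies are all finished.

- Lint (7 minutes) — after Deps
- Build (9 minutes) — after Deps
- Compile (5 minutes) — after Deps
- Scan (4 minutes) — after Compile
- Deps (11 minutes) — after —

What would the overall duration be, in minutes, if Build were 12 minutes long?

Actual critical path: Deps→Build = 11+9 = 20 ⇒ 20 minutes.
Since Build is critical, the +3 change carries straight to that chain (now 23 minutes).
No other chain overtakes it, so the finish is 23 minutes.

23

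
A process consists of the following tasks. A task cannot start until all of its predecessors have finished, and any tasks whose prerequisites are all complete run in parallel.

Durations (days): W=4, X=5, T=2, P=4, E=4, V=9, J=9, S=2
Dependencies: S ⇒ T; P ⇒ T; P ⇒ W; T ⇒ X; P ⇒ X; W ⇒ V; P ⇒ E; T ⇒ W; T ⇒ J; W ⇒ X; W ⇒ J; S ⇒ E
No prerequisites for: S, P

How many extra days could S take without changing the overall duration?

Critical path: P→T→W→V = 4+2+4+9 = 19, so the finish is 19 days.
The longest chain containing S totals 17 days.
Slack of S = 2 − 0 = 2 days.

2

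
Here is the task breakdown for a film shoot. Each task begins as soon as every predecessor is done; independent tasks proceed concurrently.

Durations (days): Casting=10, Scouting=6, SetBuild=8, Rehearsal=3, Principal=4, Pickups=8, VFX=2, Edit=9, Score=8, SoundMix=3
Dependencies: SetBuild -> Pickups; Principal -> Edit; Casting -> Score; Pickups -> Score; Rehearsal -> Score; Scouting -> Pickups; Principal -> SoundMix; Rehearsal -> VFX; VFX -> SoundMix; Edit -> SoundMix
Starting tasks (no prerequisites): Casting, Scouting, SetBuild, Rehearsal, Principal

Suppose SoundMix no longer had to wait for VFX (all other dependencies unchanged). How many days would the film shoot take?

Before: longest chain SetBuild→Pickups→Score = 8+8+8 = 24, finish 24.
Dropping VFX→SoundMix doesn't change SoundMix's earliest start (13); another predecessor still binds.
After: SetBuild→Pickups→Score = 8+8+8 = 24 → 24 days.

24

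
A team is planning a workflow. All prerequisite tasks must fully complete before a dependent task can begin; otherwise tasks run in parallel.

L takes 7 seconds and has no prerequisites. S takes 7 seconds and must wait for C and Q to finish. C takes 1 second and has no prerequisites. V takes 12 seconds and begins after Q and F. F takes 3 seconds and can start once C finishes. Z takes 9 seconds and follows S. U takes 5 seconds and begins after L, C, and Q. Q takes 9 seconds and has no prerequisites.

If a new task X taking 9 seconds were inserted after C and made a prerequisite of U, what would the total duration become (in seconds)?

Originally the plan takes 25 seconds.
With X inserted, U now waits for max(L, C, Q, X).
New critical path: Q→S→Z = 9+7+9 = 25 ⇒ 25 seconds.

25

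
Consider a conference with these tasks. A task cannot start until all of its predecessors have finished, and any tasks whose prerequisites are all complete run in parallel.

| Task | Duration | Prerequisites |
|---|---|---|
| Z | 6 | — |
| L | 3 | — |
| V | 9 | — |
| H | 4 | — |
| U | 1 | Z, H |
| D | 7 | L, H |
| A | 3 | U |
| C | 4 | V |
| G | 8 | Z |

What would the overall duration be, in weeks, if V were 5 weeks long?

14

As given, the longest chain is Z→G = 6+8 = 14, so the finish is 14 weeks.
V has 1 week of float (longest path through it is 13).
That remains the longest chain; total 14 weeks.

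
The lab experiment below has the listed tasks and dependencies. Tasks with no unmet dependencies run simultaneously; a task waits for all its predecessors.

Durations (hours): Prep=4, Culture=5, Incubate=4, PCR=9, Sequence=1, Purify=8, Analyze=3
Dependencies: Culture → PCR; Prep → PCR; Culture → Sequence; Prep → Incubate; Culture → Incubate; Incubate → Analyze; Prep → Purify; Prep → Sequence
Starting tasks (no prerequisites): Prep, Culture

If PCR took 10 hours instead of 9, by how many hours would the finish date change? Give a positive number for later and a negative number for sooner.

1

Critical path before the change: Culture→PCR = 5+9 = 14 giving 14 hours.
PCR lies on that path, so at 10 hours the path becomes 15 hours.
No other chain overtakes it, so the finish is 15 hours.
Change in finish: 15 − 14 = +1 hours.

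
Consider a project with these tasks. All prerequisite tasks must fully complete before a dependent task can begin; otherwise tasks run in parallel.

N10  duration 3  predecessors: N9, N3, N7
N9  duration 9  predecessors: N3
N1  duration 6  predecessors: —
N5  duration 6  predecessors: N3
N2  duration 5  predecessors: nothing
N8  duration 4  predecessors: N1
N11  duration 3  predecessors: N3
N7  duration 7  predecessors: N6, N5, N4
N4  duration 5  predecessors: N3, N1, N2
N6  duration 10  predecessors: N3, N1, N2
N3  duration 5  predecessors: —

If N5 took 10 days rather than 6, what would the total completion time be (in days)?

Baseline: N1→N6→N7→N10 = 6+10+7+3 = 26 → 26 days.
The longest path through N5 is only 21 days, so N5 has float 5.
No other chain overtakes it, so the finish is 26 days.

26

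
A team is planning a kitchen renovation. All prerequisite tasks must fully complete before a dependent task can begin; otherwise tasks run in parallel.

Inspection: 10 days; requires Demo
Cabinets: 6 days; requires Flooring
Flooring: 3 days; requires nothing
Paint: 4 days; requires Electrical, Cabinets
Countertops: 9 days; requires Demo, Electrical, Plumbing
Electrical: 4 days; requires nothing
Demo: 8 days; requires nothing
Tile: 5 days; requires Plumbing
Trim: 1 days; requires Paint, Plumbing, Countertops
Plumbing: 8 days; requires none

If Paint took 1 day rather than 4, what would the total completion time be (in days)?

As given, the longest chain is Demo→Countertops→Trim = 8+9+1 = 18, so the finish is 18 days.
The longest path through Paint is only 14 days, so Paint has float 4.
No other chain overtakes it, so the finish is 18 days.

18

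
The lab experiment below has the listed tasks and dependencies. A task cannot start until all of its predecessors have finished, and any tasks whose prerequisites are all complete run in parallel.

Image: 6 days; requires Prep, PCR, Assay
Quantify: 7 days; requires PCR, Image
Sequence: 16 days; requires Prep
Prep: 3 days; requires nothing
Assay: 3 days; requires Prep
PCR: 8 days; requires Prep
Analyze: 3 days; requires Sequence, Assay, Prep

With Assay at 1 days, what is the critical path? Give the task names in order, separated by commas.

As given, the longest chain is Prep→PCR→Image→Quantify = 3+8+6+7 = 24, so the finish is 24 days.
The longest path through Assay is only 19 days, so Assay has float 5.
The critical path is still Prep→PCR→Image→Quantify; finish is now 24 days.

Prep, PCR, Image, Quantify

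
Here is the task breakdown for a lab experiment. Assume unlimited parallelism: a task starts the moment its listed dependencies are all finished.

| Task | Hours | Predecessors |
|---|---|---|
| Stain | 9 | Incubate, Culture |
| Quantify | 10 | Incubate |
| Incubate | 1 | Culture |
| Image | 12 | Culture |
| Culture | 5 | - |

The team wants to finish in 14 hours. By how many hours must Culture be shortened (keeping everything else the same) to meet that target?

Current finish: 17 hours; target: 14.
Culture is on every critical path, so each hour cut from Culture cuts the finish by one (this holds down to a finish of 13).
Need 17 − 14 = 3 hours off Culture → Culture becomes 2 hours, finish becomes 14.

3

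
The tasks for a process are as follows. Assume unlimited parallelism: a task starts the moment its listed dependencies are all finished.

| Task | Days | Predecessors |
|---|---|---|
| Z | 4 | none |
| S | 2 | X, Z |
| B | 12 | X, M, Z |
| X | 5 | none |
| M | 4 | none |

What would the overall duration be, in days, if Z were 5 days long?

As given, the longest chain is X→B = 5+12 = 17, so the finish is 17 days.
Z has 1 day of float (longest path through it is 16).
The critical path is still X→B; finish is now 17 days.

17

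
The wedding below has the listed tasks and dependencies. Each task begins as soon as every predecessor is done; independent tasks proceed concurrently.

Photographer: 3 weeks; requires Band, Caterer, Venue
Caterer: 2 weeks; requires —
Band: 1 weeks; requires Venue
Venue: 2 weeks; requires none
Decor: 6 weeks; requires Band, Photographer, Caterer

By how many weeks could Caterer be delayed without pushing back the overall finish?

Critical path: Venue→Band→Photographer→Decor = 2+1+3+6 = 12, so the finish is 12 weeks.
The longest chain containing Caterer totals 11 weeks.
So Caterer can slip 3 − 2 = 1 week.

1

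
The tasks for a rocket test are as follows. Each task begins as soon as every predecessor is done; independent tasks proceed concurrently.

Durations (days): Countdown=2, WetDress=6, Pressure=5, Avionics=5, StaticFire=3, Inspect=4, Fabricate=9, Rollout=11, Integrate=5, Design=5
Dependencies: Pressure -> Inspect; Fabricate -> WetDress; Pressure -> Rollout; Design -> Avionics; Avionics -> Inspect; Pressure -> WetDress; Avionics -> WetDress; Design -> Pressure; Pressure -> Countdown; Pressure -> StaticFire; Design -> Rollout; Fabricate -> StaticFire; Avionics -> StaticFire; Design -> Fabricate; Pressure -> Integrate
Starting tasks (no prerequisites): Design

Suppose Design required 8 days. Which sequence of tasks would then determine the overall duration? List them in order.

Actual critical path: Design→Pressure→Rollout = 5+5+11 = 21 ⇒ 21 days.
Design is on the critical path; changing it to 8 makes that path 24 days.
That remains the longest chain; total 24 days.

Design, Pressure, Rollout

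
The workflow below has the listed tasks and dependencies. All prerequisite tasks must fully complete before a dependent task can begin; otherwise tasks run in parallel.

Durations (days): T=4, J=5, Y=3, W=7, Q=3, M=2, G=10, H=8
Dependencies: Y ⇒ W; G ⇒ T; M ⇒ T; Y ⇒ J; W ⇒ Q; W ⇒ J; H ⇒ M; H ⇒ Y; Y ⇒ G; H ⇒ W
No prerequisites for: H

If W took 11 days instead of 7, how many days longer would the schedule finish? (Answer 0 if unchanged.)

2

Critical path before the change: H→Y→G→T = 8+3+10+4 = 25 giving 25 days.
The longest path through W is only 23 days, so W has float 2.
The binding chain switches to H→Y→W→J = 8+3+11+5 = 27; finish 27 days.
Change in finish: 27 − 25 = +2 days.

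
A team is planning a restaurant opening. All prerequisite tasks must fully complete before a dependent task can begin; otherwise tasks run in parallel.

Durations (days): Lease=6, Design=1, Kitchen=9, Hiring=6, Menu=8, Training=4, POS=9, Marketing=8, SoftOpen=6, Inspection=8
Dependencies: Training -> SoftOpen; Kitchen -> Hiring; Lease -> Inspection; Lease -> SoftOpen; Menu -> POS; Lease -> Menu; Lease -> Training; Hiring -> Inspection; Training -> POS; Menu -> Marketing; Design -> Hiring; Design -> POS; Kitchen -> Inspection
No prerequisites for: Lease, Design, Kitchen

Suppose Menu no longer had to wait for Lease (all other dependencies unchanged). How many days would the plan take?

Original critical path: Lease→Menu→POS = 6+8+9 = 23 ⇒ 23 days.
Without Lease→Menu, Menu's earliest start moves from 6 to 0.
The longest chain is now Kitchen→Hiring→Inspection = 9+6+8 = 23, so the plan takes 23 days.

23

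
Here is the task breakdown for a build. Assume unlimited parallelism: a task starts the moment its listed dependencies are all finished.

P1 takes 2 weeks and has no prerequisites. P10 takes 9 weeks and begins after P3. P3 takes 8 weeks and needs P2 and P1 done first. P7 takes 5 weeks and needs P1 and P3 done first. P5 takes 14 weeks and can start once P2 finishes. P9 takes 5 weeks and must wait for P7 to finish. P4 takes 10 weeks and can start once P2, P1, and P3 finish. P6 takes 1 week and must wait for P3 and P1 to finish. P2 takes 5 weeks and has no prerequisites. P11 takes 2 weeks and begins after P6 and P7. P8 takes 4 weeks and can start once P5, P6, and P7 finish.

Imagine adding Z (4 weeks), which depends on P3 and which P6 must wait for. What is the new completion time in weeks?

Originally the plan takes 23 weeks.
With Z inserted, P6 now waits for max(P3, P1, Z).
New critical path: P2→P3→P4 = 5+8+10 = 23 ⇒ 23 weeks.

23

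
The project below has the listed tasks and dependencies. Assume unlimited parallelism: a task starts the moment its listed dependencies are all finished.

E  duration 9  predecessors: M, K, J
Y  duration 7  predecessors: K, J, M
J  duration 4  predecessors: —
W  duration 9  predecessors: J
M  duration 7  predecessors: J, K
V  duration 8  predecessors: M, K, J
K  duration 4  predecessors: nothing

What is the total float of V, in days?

K→M→E = 4+7+9 = 20 sets the makespan at 20 days.
V finishes as early as 19 and must finish by 20.
Float = 20 − 19 = 1.

1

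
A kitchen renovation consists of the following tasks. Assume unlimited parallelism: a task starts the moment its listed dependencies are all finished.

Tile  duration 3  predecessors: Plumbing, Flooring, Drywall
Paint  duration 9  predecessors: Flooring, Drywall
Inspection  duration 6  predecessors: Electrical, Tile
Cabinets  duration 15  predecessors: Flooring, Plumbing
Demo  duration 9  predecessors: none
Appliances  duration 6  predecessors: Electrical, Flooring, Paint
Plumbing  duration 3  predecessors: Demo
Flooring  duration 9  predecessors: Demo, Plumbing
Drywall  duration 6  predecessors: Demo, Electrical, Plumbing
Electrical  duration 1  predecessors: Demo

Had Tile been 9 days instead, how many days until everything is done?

36

The binding path is Demo→Plumbing→Flooring→Cabinets = 9+3+9+15 = 36; finish at 36 days.
The longest path through Tile is only 30 days, so Tile has float 6.
The critical path is still Demo→Plumbing→Flooring→Cabinets; finish is now 36 days.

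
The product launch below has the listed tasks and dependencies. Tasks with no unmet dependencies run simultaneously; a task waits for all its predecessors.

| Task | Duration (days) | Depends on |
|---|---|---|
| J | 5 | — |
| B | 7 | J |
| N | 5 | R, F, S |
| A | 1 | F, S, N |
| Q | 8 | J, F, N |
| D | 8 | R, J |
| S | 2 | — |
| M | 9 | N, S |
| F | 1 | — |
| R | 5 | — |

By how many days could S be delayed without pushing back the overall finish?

3

The longest chain is R→N→M = 5+5+9 = 19; overall finish 19 days.
The longest chain containing S totals 16 days.
Float = 19 − 16 = 3.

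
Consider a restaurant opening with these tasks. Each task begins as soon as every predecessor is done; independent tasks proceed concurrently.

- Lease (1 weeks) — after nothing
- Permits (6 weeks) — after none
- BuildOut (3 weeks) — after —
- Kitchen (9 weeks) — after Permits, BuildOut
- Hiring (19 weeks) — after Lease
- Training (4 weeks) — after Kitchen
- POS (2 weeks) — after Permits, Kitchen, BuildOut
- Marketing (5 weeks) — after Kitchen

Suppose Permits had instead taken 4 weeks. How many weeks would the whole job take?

20

Actual critical path: Permits→Kitchen→Marketing = 6+9+5 = 20 ⇒ 20 weeks.
Since Permits is critical, the -2 change carries straight to that chain (now 18 weeks).
Now Lease→Hiring = 1+19 = 20 is longest, so the finish becomes 20 weeks.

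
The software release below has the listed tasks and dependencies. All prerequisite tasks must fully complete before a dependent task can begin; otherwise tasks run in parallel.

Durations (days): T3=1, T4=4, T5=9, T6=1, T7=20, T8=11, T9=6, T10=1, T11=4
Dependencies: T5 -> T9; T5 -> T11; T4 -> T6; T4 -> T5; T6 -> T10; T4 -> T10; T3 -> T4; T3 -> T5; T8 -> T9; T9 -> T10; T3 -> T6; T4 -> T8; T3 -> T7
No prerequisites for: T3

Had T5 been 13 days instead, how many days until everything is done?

25

Baseline: T3→T4→T8→T9→T10 = 1+4+11+6+1 = 23 → 23 days.
T5 is off the critical path — its longest chain is 21 days, giving 2 of slack.
The binding chain switches to T3→T4→T5→T9→T10 = 1+4+13+6+1 = 25; finish 25 days.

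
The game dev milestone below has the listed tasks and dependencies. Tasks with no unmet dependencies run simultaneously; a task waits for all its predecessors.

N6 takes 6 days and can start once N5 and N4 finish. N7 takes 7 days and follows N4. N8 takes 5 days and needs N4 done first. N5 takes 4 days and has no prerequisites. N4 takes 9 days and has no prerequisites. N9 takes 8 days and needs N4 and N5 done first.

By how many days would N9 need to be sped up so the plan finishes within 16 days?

1

Current finish: 17 days; target: 16.
N9 is on every critical path, so each day cut from N9 cuts the finish by one (this holds down to a finish of 16).
Need 17 − 16 = 1 day off N9 → N9 becomes 7 days, finish becomes 16.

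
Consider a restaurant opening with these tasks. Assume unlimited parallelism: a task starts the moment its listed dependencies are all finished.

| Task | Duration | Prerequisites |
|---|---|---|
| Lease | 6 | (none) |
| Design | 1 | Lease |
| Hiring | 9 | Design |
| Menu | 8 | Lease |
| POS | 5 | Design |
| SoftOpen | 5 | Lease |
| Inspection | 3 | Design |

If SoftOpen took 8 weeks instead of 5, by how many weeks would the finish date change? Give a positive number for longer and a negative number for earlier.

Actual critical path: Lease→Design→Hiring = 6+1+9 = 16 ⇒ 16 weeks.
The longest path through SoftOpen is only 11 weeks, so SoftOpen has float 5.
The critical path is still Lease→Design→Hiring; finish is now 16 weeks.
Change in finish: 16 − 16 = +0 weeks.

0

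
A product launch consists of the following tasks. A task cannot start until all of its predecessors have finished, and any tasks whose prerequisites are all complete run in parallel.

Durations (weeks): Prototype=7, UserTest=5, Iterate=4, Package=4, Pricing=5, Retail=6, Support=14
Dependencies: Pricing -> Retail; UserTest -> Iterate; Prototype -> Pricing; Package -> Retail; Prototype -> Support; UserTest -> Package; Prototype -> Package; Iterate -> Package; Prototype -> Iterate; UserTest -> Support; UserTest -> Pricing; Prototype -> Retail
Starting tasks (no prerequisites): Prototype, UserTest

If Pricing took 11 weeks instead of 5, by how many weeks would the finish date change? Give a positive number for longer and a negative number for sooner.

3

The binding path is Prototype→Iterate→Package→Retail = 7+4+4+6 = 21; finish at 21 weeks.
Pricing has 3 weeks of float (longest path through it is 18).
New critical path: Prototype→Pricing→Retail = 7+11+6 = 24 ⇒ 24 weeks.
Change in finish: 24 − 21 = +3 weeks.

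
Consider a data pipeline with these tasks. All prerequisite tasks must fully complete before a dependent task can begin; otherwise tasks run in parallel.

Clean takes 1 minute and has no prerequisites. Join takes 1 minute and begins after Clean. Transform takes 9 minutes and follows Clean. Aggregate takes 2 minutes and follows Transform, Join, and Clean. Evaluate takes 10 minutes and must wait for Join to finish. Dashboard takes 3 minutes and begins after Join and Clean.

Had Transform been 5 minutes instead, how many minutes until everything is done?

Actual critical path: Clean→Transform→Aggregate = 1+9+2 = 12 ⇒ 12 minutes.
Since Transform is critical, the -4 change carries straight to that chain (now 8 minutes).
Now Clean→Join→Evaluate = 1+1+10 = 12 is longest, so the finish becomes 12 minutes.

12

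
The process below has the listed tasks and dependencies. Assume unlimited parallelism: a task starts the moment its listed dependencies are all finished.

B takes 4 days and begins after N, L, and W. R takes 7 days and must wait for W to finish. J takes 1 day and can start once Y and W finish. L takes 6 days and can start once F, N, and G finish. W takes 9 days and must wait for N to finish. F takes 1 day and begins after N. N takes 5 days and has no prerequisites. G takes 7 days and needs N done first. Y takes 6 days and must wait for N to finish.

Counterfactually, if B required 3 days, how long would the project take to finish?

21

The binding path is N→G→L→B = 5+7+6+4 = 22; finish at 22 days.
B lies on that path, so at 3 days the path becomes 21 days.
The binding chain switches to N→W→R = 5+9+7 = 21; finish 21 days.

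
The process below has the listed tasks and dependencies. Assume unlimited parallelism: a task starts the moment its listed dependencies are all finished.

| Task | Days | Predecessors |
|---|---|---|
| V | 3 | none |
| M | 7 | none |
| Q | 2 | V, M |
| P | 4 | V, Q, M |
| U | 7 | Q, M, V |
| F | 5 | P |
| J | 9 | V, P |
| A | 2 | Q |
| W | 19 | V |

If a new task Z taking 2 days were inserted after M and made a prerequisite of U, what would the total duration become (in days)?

Originally the process takes 22 days.
With Z inserted, U now waits for max(Q, M, V, Z).
New critical path: V→W = 3+19 = 22 ⇒ 22 days.

22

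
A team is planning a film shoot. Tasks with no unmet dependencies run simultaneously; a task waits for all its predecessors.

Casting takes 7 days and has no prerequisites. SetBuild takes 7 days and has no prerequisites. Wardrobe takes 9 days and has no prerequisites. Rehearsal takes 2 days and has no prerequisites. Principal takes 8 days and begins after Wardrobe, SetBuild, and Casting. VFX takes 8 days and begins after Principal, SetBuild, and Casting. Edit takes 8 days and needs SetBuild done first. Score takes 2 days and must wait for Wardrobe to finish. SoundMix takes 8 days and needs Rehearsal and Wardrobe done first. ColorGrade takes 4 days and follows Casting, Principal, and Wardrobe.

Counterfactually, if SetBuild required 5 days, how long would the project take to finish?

Actual critical path: Wardrobe→Principal→VFX = 9+8+8 = 25 ⇒ 25 days.
The longest path through SetBuild is only 23 days, so SetBuild has float 2.
That remains the longest chain; total 25 days.

25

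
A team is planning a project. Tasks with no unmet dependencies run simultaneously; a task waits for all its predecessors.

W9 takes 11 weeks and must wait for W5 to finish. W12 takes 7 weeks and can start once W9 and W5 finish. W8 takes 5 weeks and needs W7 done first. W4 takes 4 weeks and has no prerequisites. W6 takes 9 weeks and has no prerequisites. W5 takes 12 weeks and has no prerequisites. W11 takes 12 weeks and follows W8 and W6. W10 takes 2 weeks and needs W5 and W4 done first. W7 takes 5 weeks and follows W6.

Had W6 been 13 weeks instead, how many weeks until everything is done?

35

Actual critical path: W6→W7→W8→W11 = 9+5+5+12 = 31 ⇒ 31 weeks.
W6 is on the critical path; changing it to 13 makes that path 35 weeks.
That remains the longest chain; total 35 weeks.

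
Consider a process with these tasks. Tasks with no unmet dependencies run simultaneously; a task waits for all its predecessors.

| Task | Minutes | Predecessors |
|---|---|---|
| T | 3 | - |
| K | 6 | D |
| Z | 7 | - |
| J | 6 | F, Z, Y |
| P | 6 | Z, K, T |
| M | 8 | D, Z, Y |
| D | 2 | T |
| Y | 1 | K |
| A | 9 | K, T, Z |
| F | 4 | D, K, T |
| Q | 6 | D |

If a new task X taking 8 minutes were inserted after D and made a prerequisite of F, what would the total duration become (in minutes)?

23

Originally the schedule takes 21 minutes.
With X inserted, F now waits for max(D, K, T, X).
New critical path: T→D→X→F→J = 3+2+8+4+6 = 23 ⇒ 23 minutes.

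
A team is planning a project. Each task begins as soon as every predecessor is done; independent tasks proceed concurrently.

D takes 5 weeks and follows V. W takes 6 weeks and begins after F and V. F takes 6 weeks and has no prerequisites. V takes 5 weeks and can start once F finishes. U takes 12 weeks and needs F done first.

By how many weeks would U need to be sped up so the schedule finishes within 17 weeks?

1

Current finish: 18 weeks; target: 17.
U is on every critical path, so each week cut from U cuts the finish by one (this holds down to a finish of 17).
Need 18 − 17 = 1 week off U → U becomes 11 weeks, finish becomes 17.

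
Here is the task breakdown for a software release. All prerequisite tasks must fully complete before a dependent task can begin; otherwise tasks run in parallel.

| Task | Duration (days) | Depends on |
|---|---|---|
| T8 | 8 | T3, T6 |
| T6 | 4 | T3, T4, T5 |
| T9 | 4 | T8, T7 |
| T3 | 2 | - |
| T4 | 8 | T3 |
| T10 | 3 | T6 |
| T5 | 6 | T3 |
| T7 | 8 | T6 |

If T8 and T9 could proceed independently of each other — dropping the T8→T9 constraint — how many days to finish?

26

Original critical path: T3→T4→T6→T7→T9 = 2+8+4+8+4 = 26 ⇒ 26 days.
Dropping T8→T9 doesn't change T9's earliest start (22); another predecessor still binds.
After: T3→T4→T6→T7→T9 = 2+8+4+8+4 = 26 → 26 days.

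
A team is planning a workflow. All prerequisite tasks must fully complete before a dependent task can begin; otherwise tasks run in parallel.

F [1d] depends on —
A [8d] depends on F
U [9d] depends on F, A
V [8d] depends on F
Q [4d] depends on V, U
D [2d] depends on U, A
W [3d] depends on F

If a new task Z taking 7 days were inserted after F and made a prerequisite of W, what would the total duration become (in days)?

22

Originally the schedule takes 22 days.
With Z inserted, W now waits for max(F, Z).
New critical path: F→A→U→Q = 1+8+9+4 = 22 ⇒ 22 days.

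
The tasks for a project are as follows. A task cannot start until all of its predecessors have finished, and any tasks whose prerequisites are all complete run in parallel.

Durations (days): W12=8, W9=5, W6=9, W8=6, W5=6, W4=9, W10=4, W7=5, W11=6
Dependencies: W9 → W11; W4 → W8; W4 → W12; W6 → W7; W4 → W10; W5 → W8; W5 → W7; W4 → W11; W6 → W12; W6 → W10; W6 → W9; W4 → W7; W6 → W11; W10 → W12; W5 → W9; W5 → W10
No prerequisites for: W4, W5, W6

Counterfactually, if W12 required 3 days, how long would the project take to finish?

Actual critical path: W4→W10→W12 = 9+4+8 = 21 ⇒ 21 days.
W12 is on the critical path; changing it to 3 makes that path 16 days.
The binding chain switches to W6→W9→W11 = 9+5+6 = 20; finish 20 days.

20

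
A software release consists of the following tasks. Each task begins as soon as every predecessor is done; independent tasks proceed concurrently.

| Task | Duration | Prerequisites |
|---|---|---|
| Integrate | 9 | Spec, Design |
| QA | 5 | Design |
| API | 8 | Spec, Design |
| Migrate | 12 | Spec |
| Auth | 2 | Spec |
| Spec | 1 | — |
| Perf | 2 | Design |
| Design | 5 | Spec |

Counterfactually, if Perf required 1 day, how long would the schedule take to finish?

15

Actual critical path: Spec→Design→Integrate = 1+5+9 = 15 ⇒ 15 days.
Perf is off the critical path — its longest chain is 8 days, giving 7 of slack.
The critical path is still Spec→Design→Integrate; finish is now 15 days.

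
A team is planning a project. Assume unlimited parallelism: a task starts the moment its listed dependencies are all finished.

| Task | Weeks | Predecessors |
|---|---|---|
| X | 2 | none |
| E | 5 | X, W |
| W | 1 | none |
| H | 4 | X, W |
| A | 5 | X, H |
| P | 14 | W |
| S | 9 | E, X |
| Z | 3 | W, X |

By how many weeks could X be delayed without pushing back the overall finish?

X→E→S = 2+5+9 = 16 sets the makespan at 16 weeks.
Longest path through X: 16 weeks (earliest finish 2, latest finish 2).
Slack of X = 0 − 0 = 0 weeks.

0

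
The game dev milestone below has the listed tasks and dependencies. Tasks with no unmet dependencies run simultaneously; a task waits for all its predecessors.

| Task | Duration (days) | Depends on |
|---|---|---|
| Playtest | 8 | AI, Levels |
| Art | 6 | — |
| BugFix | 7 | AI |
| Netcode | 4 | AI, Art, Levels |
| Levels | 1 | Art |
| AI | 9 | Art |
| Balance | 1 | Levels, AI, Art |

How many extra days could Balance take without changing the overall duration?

The longest chain is Art→AI→Playtest = 6+9+8 = 23; overall finish 23 days.
The longest chain containing Balance totals 16 days.
Slack of Balance = 22 − 15 = 7 days.

7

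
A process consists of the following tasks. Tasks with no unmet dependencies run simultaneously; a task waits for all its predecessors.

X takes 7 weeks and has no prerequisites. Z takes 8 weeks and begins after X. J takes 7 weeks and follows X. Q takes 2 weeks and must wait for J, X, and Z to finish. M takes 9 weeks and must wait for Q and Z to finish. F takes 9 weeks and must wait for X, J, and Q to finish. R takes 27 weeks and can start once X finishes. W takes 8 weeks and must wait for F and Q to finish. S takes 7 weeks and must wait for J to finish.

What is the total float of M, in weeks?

8

X→Z→Q→F→W = 7+8+2+9+8 = 34 sets the makespan at 34 weeks.
The longest chain containing M totals 26 weeks.
Float = 34 − 26 = 8.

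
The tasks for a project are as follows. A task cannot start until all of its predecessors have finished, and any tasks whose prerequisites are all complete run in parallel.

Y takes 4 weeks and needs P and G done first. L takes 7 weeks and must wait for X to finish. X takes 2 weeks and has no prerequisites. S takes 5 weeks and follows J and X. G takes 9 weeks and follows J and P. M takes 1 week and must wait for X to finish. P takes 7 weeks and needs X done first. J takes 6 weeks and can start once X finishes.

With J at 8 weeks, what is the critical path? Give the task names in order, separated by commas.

X, J, G, Y

As given, the longest chain is X→P→G→Y = 2+7+9+4 = 22, so the finish is 22 weeks.
The longest path through J is only 21 weeks, so J has float 1.
The binding chain switches to X→J→G→Y = 2+8+9+4 = 23; finish 23 weeks.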